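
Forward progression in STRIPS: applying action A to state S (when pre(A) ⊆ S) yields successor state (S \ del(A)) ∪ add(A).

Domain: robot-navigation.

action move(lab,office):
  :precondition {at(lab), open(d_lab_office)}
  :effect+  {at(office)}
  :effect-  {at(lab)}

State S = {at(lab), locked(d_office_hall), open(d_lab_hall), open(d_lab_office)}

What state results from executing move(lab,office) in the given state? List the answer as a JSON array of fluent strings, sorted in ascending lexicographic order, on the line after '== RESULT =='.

Compute (S \ del) ∪ add:
  pre ⊆ S: {at(lab), open(d_lab_office)} ⊆ S  — applicable
  S \ del = {locked(d_office_hall), open(d_lab_hall), open(d_lab_office)}
  ∪ add   = {at(office), locked(d_office_hall), open(d_lab_hall), open(d_lab_office)}

== RESULT ==
["at(office)", "locked(d_office_hall)", "open(d_lab_hall)", "open(d_lab_office)"]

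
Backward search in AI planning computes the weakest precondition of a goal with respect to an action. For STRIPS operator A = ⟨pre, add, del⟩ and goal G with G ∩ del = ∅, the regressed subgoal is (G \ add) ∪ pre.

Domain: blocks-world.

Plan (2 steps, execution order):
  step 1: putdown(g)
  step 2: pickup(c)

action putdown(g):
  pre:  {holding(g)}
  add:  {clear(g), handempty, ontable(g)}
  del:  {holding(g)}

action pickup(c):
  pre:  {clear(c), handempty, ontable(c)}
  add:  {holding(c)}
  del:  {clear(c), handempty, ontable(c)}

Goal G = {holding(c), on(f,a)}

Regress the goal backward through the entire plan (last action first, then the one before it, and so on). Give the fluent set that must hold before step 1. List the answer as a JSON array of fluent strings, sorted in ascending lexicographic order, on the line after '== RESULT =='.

Regress step by step:
  through step 2 (pickup(c)): drop {holding(c)}, keep {on(f,a)}, require {clear(c), handempty, ontable(c)}
    → {clear(c), handempty, on(f,a), ontable(c)}
  through step 1 (putdown(g)): drop {handempty}, keep {clear(c), on(f,a), ontable(c)}, require {holding(g)}
    → {clear(c), holding(g), on(f,a), ontable(c)}

== RESULT ==
["clear(c)", "holding(g)", "on(f,a)", "ontable(c)"]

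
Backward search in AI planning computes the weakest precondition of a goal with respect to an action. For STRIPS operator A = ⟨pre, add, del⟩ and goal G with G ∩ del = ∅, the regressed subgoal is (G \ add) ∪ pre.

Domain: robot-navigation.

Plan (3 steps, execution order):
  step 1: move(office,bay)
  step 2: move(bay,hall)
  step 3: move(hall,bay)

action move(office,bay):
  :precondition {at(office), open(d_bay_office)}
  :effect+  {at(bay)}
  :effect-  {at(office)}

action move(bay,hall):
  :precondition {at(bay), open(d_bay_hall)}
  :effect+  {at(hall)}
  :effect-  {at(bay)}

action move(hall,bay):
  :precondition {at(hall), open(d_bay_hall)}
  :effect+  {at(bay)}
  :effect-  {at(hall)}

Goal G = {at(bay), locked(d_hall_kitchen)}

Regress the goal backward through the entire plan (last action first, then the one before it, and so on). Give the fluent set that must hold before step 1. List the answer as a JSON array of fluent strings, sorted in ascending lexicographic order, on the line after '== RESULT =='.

Work backward from the goal:
  through step 3 (move(hall,bay)): drop {at(bay)}, keep {locked(d_hall_kitchen)}, require {at(hall), open(d_bay_hall)}
    → {at(hall), locked(d_hall_kitchen), open(d_bay_hall)}
  through step 2 (move(bay,hall)): drop {at(hall)}, keep {locked(d_hall_kitchen), open(d_bay_hall)}, require {at(bay), open(d_bay_hall)}
    → {at(bay), locked(d_hall_kitchen), open(d_bay_hall)}
  through step 1 (move(office,bay)): drop {at(bay)}, keep {locked(d_hall_kitchen), open(d_bay_hall)}, require {at(office), open(d_bay_office)}
    → {at(office), locked(d_hall_kitchen), open(d_bay_hall), open(d_bay_office)}

== RESULT ==
["at(office)", "locked(d_hall_kitchen)", "open(d_bay_hall)", "open(d_bay_office)"]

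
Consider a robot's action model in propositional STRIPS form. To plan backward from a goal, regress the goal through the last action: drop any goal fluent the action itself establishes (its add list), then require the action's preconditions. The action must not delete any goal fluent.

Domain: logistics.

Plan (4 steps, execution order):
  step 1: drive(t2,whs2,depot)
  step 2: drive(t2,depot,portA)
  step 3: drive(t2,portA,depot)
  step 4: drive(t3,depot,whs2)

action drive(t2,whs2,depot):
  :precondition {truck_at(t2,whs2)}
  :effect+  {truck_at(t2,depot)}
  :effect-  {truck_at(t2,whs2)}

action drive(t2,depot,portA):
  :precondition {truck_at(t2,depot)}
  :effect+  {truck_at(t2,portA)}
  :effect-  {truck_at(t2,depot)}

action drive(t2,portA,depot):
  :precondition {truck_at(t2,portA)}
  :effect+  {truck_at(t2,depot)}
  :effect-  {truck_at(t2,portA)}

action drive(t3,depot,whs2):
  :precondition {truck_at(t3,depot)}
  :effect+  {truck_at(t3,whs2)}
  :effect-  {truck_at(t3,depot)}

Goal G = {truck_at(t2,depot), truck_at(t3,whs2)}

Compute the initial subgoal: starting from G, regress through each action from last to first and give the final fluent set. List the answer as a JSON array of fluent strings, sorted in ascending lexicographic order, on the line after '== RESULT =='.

Work backward from the goal:
  through step 4 (drive(t3,depot,whs2)): drop {truck_at(t3,whs2)}, keep {truck_at(t2,depot)}, require {truck_at(t3,depot)}
    → {truck_at(t2,depot), truck_at(t3,depot)}
  through step 3 (drive(t2,portA,depot)): drop {truck_at(t2,depot)}, keep {truck_at(t3,depot)}, require {truck_at(t2,portA)}
    → {truck_at(t2,portA), truck_at(t3,depot)}
  through step 2 (drive(t2,depot,portA)): drop {truck_at(t2,portA)}, keep {truck_at(t3,depot)}, require {truck_at(t2,depot)}
    → {truck_at(t2,depot), truck_at(t3,depot)}
  through step 1 (drive(t2,whs2,depot)): drop {truck_at(t2,depot)}, keep {truck_at(t3,depot)}, require {truck_at(t2,whs2)}
    → {truck_at(t2,whs2), truck_at(t3,depot)}

== RESULT ==
["truck_at(t2,whs2)", "truck_at(t3,depot)"]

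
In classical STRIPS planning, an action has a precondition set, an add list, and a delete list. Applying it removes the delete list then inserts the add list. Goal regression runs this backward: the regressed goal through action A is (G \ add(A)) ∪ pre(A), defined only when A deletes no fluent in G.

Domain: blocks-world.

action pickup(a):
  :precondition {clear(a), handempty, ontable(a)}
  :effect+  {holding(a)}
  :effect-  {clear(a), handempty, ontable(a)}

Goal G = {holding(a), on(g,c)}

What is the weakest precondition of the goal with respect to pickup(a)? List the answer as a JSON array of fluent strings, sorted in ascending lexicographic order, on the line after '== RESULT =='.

Compute (G \ add) ∪ pre:
  G ∩ del = {}  (empty — regression defined)
  G \ add = {holding(a), on(g,c)} \ {holding(a)} = {on(g,c)}
  ∪ pre   = {on(g,c)} ∪ {clear(a), handempty, ontable(a)}
          = {clear(a), handempty, on(g,c), ontable(a)}

== RESULT ==
["clear(a)", "handempty", "on(g,c)", "ontable(a)"]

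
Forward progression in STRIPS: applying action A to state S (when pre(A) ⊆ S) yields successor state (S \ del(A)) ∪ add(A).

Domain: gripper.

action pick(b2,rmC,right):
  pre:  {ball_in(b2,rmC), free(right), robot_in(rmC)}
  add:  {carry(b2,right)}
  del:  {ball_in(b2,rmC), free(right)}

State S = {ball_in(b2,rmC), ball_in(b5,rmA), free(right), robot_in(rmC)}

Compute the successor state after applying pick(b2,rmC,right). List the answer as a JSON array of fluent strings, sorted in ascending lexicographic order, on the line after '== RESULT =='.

Progress:
  pre ⊆ S: {ball_in(b2,rmC), free(right), robot_in(rmC)} ⊆ S  — applicable
  S \ del = {ball_in(b5,rmA), robot_in(rmC)}
  ∪ add   = {ball_in(b5,rmA), carry(b2,right), robot_in(rmC)}

== RESULT ==
["ball_in(b5,rmA)", "carry(b2,right)", "robot_in(rmC)"]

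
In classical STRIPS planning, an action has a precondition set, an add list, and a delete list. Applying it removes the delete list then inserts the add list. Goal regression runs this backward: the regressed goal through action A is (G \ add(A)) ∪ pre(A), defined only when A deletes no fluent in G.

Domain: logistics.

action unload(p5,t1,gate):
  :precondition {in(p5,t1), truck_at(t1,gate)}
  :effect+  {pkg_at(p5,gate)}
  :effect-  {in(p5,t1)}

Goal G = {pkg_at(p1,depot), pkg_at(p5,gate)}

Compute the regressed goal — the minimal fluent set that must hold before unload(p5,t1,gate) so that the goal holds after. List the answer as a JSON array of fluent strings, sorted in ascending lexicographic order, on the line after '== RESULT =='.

Compute (G \ add) ∪ pre:
  G ∩ del = {}  (empty — regression defined)
  G \ add = {pkg_at(p1,depot), pkg_at(p5,gate)} \ {pkg_at(p5,gate)} = {pkg_at(p1,depot)}
  ∪ pre   = {pkg_at(p1,depot)} ∪ {in(p5,t1), truck_at(t1,gate)}
          = {in(p5,t1), pkg_at(p1,depot), truck_at(t1,gate)}

== RESULT ==
["in(p5,t1)", "pkg_at(p1,depot)", "truck_at(t1,gate)"]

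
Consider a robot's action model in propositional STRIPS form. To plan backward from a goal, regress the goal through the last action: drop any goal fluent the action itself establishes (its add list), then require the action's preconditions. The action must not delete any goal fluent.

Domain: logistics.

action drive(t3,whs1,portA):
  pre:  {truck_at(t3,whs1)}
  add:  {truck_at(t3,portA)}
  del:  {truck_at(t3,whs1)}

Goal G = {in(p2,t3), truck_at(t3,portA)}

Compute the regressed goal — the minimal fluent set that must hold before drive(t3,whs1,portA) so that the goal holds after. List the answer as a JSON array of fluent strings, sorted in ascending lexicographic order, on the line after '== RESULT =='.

Compute (G \ add) ∪ pre:
  G ∩ del = {}  (empty — regression defined)
  G \ add = {in(p2,t3), truck_at(t3,portA)} \ {truck_at(t3,portA)} = {in(p2,t3)}
  ∪ pre   = {in(p2,t3)} ∪ {truck_at(t3,whs1)}
          = {in(p2,t3), truck_at(t3,whs1)}

== RESULT ==
["in(p2,t3)", "truck_at(t3,whs1)"]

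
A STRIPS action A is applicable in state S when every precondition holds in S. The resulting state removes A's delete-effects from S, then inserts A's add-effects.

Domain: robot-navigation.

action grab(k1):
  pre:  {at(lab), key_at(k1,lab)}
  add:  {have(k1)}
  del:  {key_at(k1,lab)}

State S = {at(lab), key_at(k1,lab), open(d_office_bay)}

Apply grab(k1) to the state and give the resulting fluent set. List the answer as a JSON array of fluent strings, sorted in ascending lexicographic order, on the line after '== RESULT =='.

Progress:
  pre ⊆ S: {at(lab), key_at(k1,lab)} ⊆ S  — applicable
  S \ del = {at(lab), open(d_office_bay)}
  ∪ add   = {at(lab), have(k1), open(d_office_bay)}

== RESULT ==
["at(lab)", "have(k1)", "open(d_office_bay)"]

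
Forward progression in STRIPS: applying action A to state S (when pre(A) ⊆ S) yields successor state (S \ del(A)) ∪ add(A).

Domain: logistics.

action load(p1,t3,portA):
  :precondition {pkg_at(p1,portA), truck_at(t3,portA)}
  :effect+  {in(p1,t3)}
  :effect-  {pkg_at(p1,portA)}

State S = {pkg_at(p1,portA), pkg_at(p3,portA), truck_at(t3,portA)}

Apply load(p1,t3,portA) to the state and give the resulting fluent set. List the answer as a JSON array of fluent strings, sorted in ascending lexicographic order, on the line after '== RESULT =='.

Progress:
  pre ⊆ S: {pkg_at(p1,portA), truck_at(t3,portA)} ⊆ S  — applicable
  S \ del = {pkg_at(p3,portA), truck_at(t3,portA)}
  ∪ add   = {in(p1,t3), pkg_at(p3,portA), truck_at(t3,portA)}

== RESULT ==
["in(p1,t3)", "pkg_at(p3,portA)", "truck_at(t3,portA)"]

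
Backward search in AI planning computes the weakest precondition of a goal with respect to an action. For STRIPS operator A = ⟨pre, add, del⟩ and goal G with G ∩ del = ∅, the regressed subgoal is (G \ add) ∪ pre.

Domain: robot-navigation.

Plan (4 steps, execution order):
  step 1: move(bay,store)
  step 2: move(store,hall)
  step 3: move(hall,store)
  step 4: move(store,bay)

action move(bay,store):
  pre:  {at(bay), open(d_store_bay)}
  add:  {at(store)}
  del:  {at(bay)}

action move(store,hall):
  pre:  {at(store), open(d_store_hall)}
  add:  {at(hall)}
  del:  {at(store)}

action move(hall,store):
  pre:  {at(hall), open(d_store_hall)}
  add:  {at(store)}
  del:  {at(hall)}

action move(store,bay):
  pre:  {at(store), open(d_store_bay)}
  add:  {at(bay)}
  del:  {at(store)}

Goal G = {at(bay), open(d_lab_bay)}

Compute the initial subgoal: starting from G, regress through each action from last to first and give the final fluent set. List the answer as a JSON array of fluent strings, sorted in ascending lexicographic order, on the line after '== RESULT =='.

Regress step by step:
  through step 4 (move(store,bay)): drop {at(bay)}, keep {open(d_lab_bay)}, require {at(store), open(d_store_bay)}
    → {at(store), open(d_lab_bay), open(d_store_bay)}
  through step 3 (move(hall,store)): drop {at(store)}, keep {open(d_lab_bay), open(d_store_bay)}, require {at(hall), open(d_store_hall)}
    → {at(hall), open(d_lab_bay), open(d_store_bay), open(d_store_hall)}
  through step 2 (move(store,hall)): drop {at(hall)}, keep {open(d_lab_bay), open(d_store_bay), open(d_store_hall)}, require {at(store), open(d_store_hall)}
    → {at(store), open(d_lab_bay), open(d_store_bay), open(d_store_hall)}
  through step 1 (move(bay,store)): drop {at(store)}, keep {open(d_lab_bay), open(d_store_bay), open(d_store_hall)}, require {at(bay), open(d_store_bay)}
    → {at(bay), open(d_lab_bay), open(d_store_bay), open(d_store_hall)}

== RESULT ==
["at(bay)", "open(d_lab_bay)", "open(d_store_bay)", "open(d_store_hall)"]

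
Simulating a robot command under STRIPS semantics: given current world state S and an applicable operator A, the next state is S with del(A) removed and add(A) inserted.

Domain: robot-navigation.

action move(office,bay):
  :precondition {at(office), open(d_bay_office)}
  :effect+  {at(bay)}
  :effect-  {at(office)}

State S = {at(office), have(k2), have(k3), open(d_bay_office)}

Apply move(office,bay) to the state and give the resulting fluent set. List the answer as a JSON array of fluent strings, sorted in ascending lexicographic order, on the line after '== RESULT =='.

Progress:
  pre ⊆ S: {at(office), open(d_bay_office)} ⊆ S  — applicable
  S \ del = {have(k2), have(k3), open(d_bay_office)}
  ∪ add   = {at(bay), have(k2), have(k3), open(d_bay_office)}

== RESULT ==
["at(bay)", "have(k2)", "have(k3)", "open(d_bay_office)"]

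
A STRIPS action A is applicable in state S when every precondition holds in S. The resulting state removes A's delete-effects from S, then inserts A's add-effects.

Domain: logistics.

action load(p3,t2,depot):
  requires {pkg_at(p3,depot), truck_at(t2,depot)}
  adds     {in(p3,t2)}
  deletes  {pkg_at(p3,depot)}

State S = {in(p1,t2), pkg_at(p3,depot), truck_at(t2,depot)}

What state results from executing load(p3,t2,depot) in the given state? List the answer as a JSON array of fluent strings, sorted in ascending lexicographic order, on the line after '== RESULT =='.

Progress:
  pre ⊆ S: {pkg_at(p3,depot), truck_at(t2,depot)} ⊆ S  — applicable
  S \ del = {in(p1,t2), truck_at(t2,depot)}
  ∪ add   = {in(p1,t2), in(p3,t2), truck_at(t2,depot)}

== RESULT ==
["in(p1,t2)", "in(p3,t2)", "truck_at(t2,depot)"]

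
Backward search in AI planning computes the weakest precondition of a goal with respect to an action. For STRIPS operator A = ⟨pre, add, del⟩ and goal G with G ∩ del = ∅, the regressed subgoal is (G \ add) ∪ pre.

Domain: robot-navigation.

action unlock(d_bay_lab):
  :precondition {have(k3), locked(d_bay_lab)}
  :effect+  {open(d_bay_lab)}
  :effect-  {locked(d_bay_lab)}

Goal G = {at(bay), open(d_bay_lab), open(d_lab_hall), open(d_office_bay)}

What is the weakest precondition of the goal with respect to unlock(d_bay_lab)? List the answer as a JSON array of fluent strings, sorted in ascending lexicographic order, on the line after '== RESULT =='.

Compute (G \ add) ∪ pre:
  G ∩ del = {}  (empty — regression defined)
  G \ add = {at(bay), open(d_bay_lab), open(d_lab_hall), open(d_office_bay)} \ {open(d_bay_lab)} = {at(bay), open(d_lab_hall), open(d_office_bay)}
  ∪ pre   = {at(bay), open(d_lab_hall), open(d_office_bay)} ∪ {have(k3), locked(d_bay_lab)}
          = {at(bay), have(k3), locked(d_bay_lab), open(d_lab_hall), open(d_office_bay)}

== RESULT ==
["at(bay)", "have(k3)", "locked(d_bay_lab)", "open(d_lab_hall)", "open(d_office_bay)"]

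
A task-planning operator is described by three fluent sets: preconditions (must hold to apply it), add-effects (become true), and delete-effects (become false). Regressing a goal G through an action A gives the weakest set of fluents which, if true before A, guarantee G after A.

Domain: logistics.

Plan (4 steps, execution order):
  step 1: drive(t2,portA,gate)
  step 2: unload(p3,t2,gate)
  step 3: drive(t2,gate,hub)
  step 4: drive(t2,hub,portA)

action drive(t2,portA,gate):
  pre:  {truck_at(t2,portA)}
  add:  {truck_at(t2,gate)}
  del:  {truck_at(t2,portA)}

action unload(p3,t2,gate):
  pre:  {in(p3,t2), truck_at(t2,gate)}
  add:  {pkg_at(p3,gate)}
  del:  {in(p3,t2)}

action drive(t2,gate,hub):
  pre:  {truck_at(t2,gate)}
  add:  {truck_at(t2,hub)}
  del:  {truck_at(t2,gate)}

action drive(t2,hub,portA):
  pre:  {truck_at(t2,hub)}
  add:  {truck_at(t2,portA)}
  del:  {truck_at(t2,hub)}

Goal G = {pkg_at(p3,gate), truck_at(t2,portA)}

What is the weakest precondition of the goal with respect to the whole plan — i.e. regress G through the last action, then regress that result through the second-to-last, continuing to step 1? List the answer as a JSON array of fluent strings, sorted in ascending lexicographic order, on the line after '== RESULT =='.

Regress step by step:
  through step 4 (drive(t2,hub,portA)): drop {truck_at(t2,portA)}, keep {pkg_at(p3,gate)}, require {truck_at(t2,hub)}
    → {pkg_at(p3,gate), truck_at(t2,hub)}
  through step 3 (drive(t2,gate,hub)): drop {truck_at(t2,hub)}, keep {pkg_at(p3,gate)}, require {truck_at(t2,gate)}
    → {pkg_at(p3,gate), truck_at(t2,gate)}
  through step 2 (unload(p3,t2,gate)): drop {pkg_at(p3,gate)}, keep {truck_at(t2,gate)}, require {in(p3,t2), truck_at(t2,gate)}
    → {in(p3,t2), truck_at(t2,gate)}
  through step 1 (drive(t2,portA,gate)): drop {truck_at(t2,gate)}, keep {in(p3,t2)}, require {truck_at(t2,portA)}
    → {in(p3,t2), truck_at(t2,portA)}

== RESULT ==
["in(p3,t2)", "truck_at(t2,portA)"]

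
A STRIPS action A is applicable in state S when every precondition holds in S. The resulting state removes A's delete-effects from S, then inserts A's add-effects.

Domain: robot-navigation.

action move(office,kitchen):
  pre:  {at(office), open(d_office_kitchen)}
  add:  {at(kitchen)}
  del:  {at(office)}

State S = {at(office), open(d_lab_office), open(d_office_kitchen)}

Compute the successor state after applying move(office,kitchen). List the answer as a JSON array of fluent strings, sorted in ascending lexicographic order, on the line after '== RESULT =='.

Compute (S \ del) ∪ add:
  pre ⊆ S: {at(office), open(d_office_kitchen)} ⊆ S  — applicable
  S \ del = {open(d_lab_office), open(d_office_kitchen)}
  ∪ add   = {at(kitchen), open(d_lab_office), open(d_office_kitchen)}

== RESULT ==
["at(kitchen)", "open(d_lab_office)", "open(d_office_kitchen)"]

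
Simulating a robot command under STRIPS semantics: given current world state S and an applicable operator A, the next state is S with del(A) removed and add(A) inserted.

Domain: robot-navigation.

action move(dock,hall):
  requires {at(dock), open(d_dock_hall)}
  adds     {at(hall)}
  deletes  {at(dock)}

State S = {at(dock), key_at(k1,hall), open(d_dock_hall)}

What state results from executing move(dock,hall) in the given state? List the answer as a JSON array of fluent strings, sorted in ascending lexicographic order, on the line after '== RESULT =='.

Compute (S \ del) ∪ add:
  pre ⊆ S: {at(dock), open(d_dock_hall)} ⊆ S  — applicable
  S \ del = {key_at(k1,hall), open(d_dock_hall)}
  ∪ add   = {at(hall), key_at(k1,hall), open(d_dock_hall)}

== RESULT ==
["at(hall)", "key_at(k1,hall)", "open(d_dock_hall)"]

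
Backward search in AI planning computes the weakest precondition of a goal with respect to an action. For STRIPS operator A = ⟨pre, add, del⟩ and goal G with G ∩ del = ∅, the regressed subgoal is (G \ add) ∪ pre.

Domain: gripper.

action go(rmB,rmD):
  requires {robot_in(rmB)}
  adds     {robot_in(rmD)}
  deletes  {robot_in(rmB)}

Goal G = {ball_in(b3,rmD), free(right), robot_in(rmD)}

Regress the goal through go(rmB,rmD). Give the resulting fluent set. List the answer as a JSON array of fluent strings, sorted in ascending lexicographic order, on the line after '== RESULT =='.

Compute (G \ add) ∪ pre:
  G ∩ del = {}  (empty — regression defined)
  G \ add = {ball_in(b3,rmD), free(right), robot_in(rmD)} \ {robot_in(rmD)} = {ball_in(b3,rmD), free(right)}
  ∪ pre   = {ball_in(b3,rmD), free(right)} ∪ {robot_in(rmB)}
          = {ball_in(b3,rmD), free(right), robot_in(rmB)}

== RESULT ==
["ball_in(b3,rmD)", "free(right)", "robot_in(rmB)"]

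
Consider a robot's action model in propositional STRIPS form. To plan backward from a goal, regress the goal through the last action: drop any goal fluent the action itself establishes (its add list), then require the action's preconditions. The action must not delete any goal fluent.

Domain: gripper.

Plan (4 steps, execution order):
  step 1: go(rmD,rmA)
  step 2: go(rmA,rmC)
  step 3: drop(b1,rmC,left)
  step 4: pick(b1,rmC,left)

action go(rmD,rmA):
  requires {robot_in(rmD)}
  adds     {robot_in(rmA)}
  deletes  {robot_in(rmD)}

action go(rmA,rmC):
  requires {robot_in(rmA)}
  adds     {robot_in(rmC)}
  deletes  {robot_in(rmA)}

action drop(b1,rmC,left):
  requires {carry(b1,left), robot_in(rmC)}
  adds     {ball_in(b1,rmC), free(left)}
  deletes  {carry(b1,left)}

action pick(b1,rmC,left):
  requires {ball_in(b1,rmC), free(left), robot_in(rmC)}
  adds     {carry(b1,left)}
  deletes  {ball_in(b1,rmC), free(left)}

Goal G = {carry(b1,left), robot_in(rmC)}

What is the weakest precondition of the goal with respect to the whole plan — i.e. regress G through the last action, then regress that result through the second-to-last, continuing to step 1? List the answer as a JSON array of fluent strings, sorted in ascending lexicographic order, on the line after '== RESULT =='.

Work backward from the goal:
  through step 4 (pick(b1,rmC,left)): drop {carry(b1,left)}, keep {robot_in(rmC)}, require {ball_in(b1,rmC), free(left), robot_in(rmC)}
    → {ball_in(b1,rmC), free(left), robot_in(rmC)}
  through step 3 (drop(b1,rmC,left)): drop {ball_in(b1,rmC), free(left)}, keep {robot_in(rmC)}, require {carry(b1,left), robot_in(rmC)}
    → {carry(b1,left), robot_in(rmC)}
  through step 2 (go(rmA,rmC)): drop {robot_in(rmC)}, keep {carry(b1,left)}, require {robot_in(rmA)}
    → {carry(b1,left), robot_in(rmA)}
  through step 1 (go(rmD,rmA)): drop {robot_in(rmA)}, keep {carry(b1,left)}, require {robot_in(rmD)}
    → {carry(b1,left), robot_in(rmD)}

== RESULT ==
["carry(b1,left)", "robot_in(rmD)"]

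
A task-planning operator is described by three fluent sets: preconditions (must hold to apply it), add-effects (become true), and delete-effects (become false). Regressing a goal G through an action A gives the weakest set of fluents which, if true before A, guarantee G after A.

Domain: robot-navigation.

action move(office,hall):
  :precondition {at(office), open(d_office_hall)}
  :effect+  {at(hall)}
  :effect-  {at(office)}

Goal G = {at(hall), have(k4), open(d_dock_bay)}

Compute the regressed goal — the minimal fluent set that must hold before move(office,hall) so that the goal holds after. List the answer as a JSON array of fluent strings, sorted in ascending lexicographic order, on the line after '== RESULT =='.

Compute (G \ add) ∪ pre:
  G ∩ del = {}  (empty — regression defined)
  G \ add = {at(hall), have(k4), open(d_dock_bay)} \ {at(hall)} = {have(k4), open(d_dock_bay)}
  ∪ pre   = {have(k4), open(d_dock_bay)} ∪ {at(office), open(d_office_hall)}
          = {at(office), have(k4), open(d_dock_bay), open(d_office_hall)}

== RESULT ==
["at(office)", "have(k4)", "open(d_dock_bay)", "open(d_office_hall)"]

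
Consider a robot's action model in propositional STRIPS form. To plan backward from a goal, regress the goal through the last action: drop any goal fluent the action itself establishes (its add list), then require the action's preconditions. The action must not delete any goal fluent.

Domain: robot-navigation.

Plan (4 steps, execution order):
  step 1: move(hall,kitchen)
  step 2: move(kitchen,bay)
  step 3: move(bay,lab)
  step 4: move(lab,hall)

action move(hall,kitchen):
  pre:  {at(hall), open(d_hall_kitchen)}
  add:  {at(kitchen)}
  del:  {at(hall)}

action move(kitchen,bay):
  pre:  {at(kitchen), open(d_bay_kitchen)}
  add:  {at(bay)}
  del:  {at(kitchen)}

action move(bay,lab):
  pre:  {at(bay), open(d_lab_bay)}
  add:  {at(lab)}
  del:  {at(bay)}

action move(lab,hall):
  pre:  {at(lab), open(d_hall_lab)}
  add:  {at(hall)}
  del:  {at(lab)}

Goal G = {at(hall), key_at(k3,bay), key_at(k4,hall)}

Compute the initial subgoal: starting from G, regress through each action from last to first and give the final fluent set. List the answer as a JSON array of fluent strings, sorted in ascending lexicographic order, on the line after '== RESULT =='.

Work backward from the goal:
  through step 4 (move(lab,hall)): drop {at(hall)}, keep {key_at(k3,bay), key_at(k4,hall)}, require {at(lab), open(d_hall_lab)}
    → {at(lab), key_at(k3,bay), key_at(k4,hall), open(d_hall_lab)}
  through step 3 (move(bay,lab)): drop {at(lab)}, keep {key_at(k3,bay), key_at(k4,hall), open(d_hall_lab)}, require {at(bay), open(d_lab_bay)}
    → {at(bay), key_at(k3,bay), key_at(k4,hall), open(d_hall_lab), open(d_lab_bay)}
  through step 2 (move(kitchen,bay)): drop {at(bay)}, keep {key_at(k3,bay), key_at(k4,hall), open(d_hall_lab), open(d_lab_bay)}, require {at(kitchen), open(d_bay_kitchen)}
    → {at(kitchen), key_at(k3,bay), key_at(k4,hall), open(d_bay_kitchen), open(d_hall_lab), open(d_lab_bay)}
  through step 1 (move(hall,kitchen)): drop {at(kitchen)}, keep {key_at(k3,bay), key_at(k4,hall), open(d_bay_kitchen), open(d_hall_lab), open(d_lab_bay)}, require {at(hall), open(d_hall_kitchen)}
    → {at(hall), key_at(k3,bay), key_at(k4,hall), open(d_bay_kitchen), open(d_hall_kitchen), open(d_hall_lab), open(d_lab_bay)}

== RESULT ==
["at(hall)", "key_at(k3,bay)", "key_at(k4,hall)", "open(d_bay_kitchen)", "open(d_hall_kitchen)", "open(d_hall_lab)", "open(d_lab_bay)"]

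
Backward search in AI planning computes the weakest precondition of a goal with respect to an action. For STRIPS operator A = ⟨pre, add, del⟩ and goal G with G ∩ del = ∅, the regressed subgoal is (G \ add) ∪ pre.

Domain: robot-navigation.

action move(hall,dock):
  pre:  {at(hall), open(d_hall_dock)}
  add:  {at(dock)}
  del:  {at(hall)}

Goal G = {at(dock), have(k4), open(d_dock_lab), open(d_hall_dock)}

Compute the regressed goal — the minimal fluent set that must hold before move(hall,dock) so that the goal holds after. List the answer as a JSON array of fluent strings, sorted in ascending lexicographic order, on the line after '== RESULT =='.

Regress:
  G ∩ del = {}  (empty — regression defined)
  G \ add = {at(dock), have(k4), open(d_dock_lab), open(d_hall_dock)} \ {at(dock)} = {have(k4), open(d_dock_lab), open(d_hall_dock)}
  ∪ pre   = {have(k4), open(d_dock_lab), open(d_hall_dock)} ∪ {at(hall), open(d_hall_dock)}
          = {at(hall), have(k4), open(d_dock_lab), open(d_hall_dock)}

== RESULT ==
["at(hall)", "have(k4)", "open(d_dock_lab)", "open(d_hall_dock)"]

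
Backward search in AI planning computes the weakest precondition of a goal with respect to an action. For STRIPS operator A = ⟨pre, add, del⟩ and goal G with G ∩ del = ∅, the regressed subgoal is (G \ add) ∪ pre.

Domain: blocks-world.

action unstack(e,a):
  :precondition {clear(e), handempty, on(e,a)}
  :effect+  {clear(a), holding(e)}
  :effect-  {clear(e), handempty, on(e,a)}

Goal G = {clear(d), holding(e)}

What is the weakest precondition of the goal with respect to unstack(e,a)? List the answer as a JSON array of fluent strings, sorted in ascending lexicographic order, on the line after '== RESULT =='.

Regress:
  G ∩ del = {}  (empty — regression defined)
  G \ add = {clear(d), holding(e)} \ {clear(a), holding(e)} = {clear(d)}
  ∪ pre   = {clear(d)} ∪ {clear(e), handempty, on(e,a)}
          = {clear(d), clear(e), handempty, on(e,a)}

== RESULT ==
["clear(d)", "clear(e)", "handempty", "on(e,a)"]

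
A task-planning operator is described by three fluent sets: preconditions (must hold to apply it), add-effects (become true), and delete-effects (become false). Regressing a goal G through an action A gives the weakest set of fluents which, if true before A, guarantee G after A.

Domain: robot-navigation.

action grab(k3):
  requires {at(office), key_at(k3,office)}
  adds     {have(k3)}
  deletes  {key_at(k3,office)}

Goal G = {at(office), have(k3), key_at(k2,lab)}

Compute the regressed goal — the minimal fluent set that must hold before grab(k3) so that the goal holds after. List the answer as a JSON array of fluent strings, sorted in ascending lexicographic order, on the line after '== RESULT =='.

Compute (G \ add) ∪ pre:
  G ∩ del = {}  (empty — regression defined)
  G \ add = {at(office), have(k3), key_at(k2,lab)} \ {have(k3)} = {at(office), key_at(k2,lab)}
  ∪ pre   = {at(office), key_at(k2,lab)} ∪ {at(office), key_at(k3,office)}
          = {at(office), key_at(k2,lab), key_at(k3,office)}

== RESULT ==
["at(office)", "key_at(k2,lab)", "key_at(k3,office)"]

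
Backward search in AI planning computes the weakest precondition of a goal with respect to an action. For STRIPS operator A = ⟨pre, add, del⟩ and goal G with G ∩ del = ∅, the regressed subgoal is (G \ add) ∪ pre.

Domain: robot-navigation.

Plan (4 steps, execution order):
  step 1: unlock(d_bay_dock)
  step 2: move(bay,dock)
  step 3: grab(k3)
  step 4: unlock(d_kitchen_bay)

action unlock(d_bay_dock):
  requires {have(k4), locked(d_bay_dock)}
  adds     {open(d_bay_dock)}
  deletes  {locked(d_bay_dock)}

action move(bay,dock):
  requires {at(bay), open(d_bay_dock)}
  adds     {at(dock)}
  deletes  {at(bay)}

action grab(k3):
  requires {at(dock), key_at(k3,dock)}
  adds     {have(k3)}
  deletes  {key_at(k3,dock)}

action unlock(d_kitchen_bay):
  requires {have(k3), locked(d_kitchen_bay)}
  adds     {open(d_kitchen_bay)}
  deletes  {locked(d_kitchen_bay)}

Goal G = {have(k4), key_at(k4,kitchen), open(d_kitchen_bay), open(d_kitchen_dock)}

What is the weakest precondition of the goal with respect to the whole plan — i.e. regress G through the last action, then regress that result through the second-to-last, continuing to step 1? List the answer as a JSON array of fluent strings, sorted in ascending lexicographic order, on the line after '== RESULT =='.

Work backward from the goal:
  through step 4 (unlock(d_kitchen_bay)): drop {open(d_kitchen_bay)}, keep {have(k4), key_at(k4,kitchen), open(d_kitchen_dock)}, require {have(k3), locked(d_kitchen_bay)}
    → {have(k3), have(k4), key_at(k4,kitchen), locked(d_kitchen_bay), open(d_kitchen_dock)}
  through step 3 (grab(k3)): drop {have(k3)}, keep {have(k4), key_at(k4,kitchen), locked(d_kitchen_bay), open(d_kitchen_dock)}, require {at(dock), key_at(k3,dock)}
    → {at(dock), have(k4), key_at(k3,dock), key_at(k4,kitchen), locked(d_kitchen_bay), open(d_kitchen_dock)}
  through step 2 (move(bay,dock)): drop {at(dock)}, keep {have(k4), key_at(k3,dock), key_at(k4,kitchen), locked(d_kitchen_bay), open(d_kitchen_dock)}, require {at(bay), open(d_bay_dock)}
    → {at(bay), have(k4), key_at(k3,dock), key_at(k4,kitchen), locked(d_kitchen_bay), open(d_bay_dock), open(d_kitchen_dock)}
  through step 1 (unlock(d_bay_dock)): drop {open(d_bay_dock)}, keep {at(bay), have(k4), key_at(k3,dock), key_at(k4,kitchen), locked(d_kitchen_bay), open(d_kitchen_dock)}, require {have(k4), locked(d_bay_dock)}
    → {at(bay), have(k4), key_at(k3,dock), key_at(k4,kitchen), locked(d_bay_dock), locked(d_kitchen_bay), open(d_kitchen_dock)}

== RESULT ==
["at(bay)", "have(k4)", "key_at(k3,dock)", "key_at(k4,kitchen)", "locked(d_bay_dock)", "locked(d_kitchen_bay)", "open(d_kitchen_dock)"]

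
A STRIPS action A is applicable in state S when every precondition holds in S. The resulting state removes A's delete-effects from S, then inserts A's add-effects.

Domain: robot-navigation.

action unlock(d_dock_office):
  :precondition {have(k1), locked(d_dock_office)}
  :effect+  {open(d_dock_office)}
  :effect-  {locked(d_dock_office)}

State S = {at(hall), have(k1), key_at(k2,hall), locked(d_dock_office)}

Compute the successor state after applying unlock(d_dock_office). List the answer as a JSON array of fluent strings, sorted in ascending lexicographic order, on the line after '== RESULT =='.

Progress:
  pre ⊆ S: {have(k1), locked(d_dock_office)} ⊆ S  — applicable
  S \ del = {at(hall), have(k1), key_at(k2,hall)}
  ∪ add   = {at(hall), have(k1), key_at(k2,hall), open(d_dock_office)}

== RESULT ==
["at(hall)", "have(k1)", "key_at(k2,hall)", "open(d_dock_office)"]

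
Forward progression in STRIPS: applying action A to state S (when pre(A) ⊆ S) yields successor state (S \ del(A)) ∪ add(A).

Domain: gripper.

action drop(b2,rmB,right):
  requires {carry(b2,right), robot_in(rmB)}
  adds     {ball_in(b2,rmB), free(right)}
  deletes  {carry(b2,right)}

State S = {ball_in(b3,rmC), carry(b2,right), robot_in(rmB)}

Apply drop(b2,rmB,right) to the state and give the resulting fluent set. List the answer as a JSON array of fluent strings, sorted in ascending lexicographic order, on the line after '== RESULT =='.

Progress:
  pre ⊆ S: {carry(b2,right), robot_in(rmB)} ⊆ S  — applicable
  S \ del = {ball_in(b3,rmC), robot_in(rmB)}
  ∪ add   = {ball_in(b2,rmB), ball_in(b3,rmC), free(right), robot_in(rmB)}

== RESULT ==
["ball_in(b2,rmB)", "ball_in(b3,rmC)", "free(right)", "robot_in(rmB)"]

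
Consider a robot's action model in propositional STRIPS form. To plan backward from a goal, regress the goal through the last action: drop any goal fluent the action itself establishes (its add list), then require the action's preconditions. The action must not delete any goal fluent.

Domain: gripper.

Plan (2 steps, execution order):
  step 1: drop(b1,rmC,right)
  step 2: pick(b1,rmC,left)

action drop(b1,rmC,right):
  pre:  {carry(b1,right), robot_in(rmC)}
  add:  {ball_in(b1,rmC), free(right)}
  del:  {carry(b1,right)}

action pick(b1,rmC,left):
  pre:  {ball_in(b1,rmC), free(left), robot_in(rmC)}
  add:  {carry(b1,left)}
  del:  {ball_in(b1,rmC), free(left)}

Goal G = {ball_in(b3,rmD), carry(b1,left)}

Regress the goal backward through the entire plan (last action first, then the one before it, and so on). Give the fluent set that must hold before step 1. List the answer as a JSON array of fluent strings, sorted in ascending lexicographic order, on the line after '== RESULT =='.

Work backward from the goal:
  through step 2 (pick(b1,rmC,left)): drop {carry(b1,left)}, keep {ball_in(b3,rmD)}, require {ball_in(b1,rmC), free(left), robot_in(rmC)}
    → {ball_in(b1,rmC), ball_in(b3,rmD), free(left), robot_in(rmC)}
  through step 1 (drop(b1,rmC,right)): drop {ball_in(b1,rmC)}, keep {ball_in(b3,rmD), free(left), robot_in(rmC)}, require {carry(b1,right), robot_in(rmC)}
    → {ball_in(b3,rmD), carry(b1,right), free(left), robot_in(rmC)}

== RESULT ==
["ball_in(b3,rmD)", "carry(b1,right)", "free(left)", "robot_in(rmC)"]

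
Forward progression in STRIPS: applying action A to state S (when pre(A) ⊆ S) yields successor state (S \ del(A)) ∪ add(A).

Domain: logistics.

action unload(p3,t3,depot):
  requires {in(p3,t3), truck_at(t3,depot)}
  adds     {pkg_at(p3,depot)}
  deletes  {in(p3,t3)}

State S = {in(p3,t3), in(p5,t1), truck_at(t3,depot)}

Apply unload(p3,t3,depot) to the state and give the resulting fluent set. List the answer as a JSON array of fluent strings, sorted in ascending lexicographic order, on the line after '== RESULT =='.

Compute (S \ del) ∪ add:
  pre ⊆ S: {in(p3,t3), truck_at(t3,depot)} ⊆ S  — applicable
  S \ del = {in(p5,t1), truck_at(t3,depot)}
  ∪ add   = {in(p5,t1), pkg_at(p3,depot), truck_at(t3,depot)}

== RESULT ==
["in(p5,t1)", "pkg_at(p3,depot)", "truck_at(t3,depot)"]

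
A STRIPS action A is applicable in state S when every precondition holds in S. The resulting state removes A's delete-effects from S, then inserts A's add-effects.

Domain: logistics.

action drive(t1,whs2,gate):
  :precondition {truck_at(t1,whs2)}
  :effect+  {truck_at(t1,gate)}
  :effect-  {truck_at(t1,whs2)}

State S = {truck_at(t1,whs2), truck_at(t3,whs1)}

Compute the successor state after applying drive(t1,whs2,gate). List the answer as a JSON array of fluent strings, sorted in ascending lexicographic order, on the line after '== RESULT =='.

Progress:
  pre ⊆ S: {truck_at(t1,whs2)} ⊆ S  — applicable
  S \ del = {truck_at(t3,whs1)}
  ∪ add   = {truck_at(t1,gate), truck_at(t3,whs1)}

== RESULT ==
["truck_at(t1,gate)", "truck_at(t3,whs1)"]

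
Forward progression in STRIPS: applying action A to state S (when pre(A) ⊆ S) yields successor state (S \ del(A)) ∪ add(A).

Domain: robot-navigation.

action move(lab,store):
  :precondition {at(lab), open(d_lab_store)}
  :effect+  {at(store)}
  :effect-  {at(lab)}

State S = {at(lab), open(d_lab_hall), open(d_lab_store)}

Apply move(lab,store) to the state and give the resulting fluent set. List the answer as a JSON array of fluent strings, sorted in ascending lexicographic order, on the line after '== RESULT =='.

Progress:
  pre ⊆ S: {at(lab), open(d_lab_store)} ⊆ S  — applicable
  S \ del = {open(d_lab_hall), open(d_lab_store)}
  ∪ add   = {at(store), open(d_lab_hall), open(d_lab_store)}

== RESULT ==
["at(store)", "open(d_lab_hall)", "open(d_lab_store)"]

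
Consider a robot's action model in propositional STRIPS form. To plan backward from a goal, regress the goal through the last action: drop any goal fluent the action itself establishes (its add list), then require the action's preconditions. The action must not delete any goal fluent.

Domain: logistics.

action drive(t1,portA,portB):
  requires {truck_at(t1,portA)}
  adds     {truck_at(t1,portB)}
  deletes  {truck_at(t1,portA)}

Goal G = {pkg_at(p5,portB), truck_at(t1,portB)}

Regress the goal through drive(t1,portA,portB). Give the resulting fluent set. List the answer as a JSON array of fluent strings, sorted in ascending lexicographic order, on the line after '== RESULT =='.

Regress:
  G ∩ del = {}  (empty — regression defined)
  G \ add = {pkg_at(p5,portB), truck_at(t1,portB)} \ {truck_at(t1,portB)} = {pkg_at(p5,portB)}
  ∪ pre   = {pkg_at(p5,portB)} ∪ {truck_at(t1,portA)}
          = {pkg_at(p5,portB), truck_at(t1,portA)}

== RESULT ==
["pkg_at(p5,portB)", "truck_at(t1,portA)"]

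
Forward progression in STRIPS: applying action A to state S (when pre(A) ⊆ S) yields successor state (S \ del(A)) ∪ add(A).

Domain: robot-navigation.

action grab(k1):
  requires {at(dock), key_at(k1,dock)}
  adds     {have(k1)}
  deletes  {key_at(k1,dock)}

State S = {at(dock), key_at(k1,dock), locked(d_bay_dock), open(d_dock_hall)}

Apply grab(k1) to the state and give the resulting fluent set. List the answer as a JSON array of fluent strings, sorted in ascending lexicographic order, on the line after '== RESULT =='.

Compute (S \ del) ∪ add:
  pre ⊆ S: {at(dock), key_at(k1,dock)} ⊆ S  — applicable
  S \ del = {at(dock), locked(d_bay_dock), open(d_dock_hall)}
  ∪ add   = {at(dock), have(k1), locked(d_bay_dock), open(d_dock_hall)}

== RESULT ==
["at(dock)", "have(k1)", "locked(d_bay_dock)", "open(d_dock_hall)"]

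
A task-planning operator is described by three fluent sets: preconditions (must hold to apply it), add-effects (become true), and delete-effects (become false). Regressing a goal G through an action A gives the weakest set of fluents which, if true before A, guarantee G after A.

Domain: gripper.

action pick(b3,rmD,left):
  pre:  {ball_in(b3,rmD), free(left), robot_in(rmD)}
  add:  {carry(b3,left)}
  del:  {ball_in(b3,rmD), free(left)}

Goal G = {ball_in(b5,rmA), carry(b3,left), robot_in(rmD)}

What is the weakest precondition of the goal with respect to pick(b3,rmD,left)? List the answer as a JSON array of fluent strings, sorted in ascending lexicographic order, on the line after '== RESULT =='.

Regress:
  G ∩ del = {}  (empty — regression defined)
  G \ add = {ball_in(b5,rmA), carry(b3,left), robot_in(rmD)} \ {carry(b3,left)} = {ball_in(b5,rmA), robot_in(rmD)}
  ∪ pre   = {ball_in(b5,rmA), robot_in(rmD)} ∪ {ball_in(b3,rmD), free(left), robot_in(rmD)}
          = {ball_in(b3,rmD), ball_in(b5,rmA), free(left), robot_in(rmD)}

== RESULT ==
["ball_in(b3,rmD)", "ball_in(b5,rmA)", "free(left)", "robot_in(rmD)"]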